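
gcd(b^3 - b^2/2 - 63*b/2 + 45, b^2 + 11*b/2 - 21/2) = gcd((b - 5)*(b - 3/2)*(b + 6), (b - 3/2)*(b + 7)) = b - 3/2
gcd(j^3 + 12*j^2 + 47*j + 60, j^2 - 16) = j + 4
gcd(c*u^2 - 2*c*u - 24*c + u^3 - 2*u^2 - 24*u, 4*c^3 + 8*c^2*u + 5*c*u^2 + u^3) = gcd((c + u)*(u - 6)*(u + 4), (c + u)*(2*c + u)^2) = c + u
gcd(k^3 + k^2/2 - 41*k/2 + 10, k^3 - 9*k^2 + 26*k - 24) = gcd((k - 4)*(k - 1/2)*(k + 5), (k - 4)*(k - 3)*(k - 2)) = k - 4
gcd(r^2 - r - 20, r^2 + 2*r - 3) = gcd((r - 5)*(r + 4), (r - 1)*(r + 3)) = 1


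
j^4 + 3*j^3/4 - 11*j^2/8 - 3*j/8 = j*(j - 1)*(j + 1/4)*(j + 3/2)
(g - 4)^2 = g^2 - 8*g + 16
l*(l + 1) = l^2 + l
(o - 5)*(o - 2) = o^2 - 7*o + 10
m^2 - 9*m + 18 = (m - 6)*(m - 3)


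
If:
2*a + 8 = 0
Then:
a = -4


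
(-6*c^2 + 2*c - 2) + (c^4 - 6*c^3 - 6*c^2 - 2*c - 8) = c^4 - 6*c^3 - 12*c^2 - 10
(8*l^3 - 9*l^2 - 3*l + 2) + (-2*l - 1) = 8*l^3 - 9*l^2 - 5*l + 1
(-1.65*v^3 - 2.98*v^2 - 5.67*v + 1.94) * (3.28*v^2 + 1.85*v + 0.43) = -5.412*v^5 - 12.8269*v^4 - 24.8201*v^3 - 5.4077*v^2 + 1.1509*v + 0.8342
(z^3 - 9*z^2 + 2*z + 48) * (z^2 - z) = z^5 - 10*z^4 + 11*z^3 + 46*z^2 - 48*z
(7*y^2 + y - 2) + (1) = 7*y^2 + y - 1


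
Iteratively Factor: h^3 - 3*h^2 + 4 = (h + 1)*(h^2 - 4*h + 4) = (h - 2)*(h + 1)*(h - 2)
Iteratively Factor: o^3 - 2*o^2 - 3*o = (o)*(o^2 - 2*o - 3) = o*(o - 3)*(o + 1)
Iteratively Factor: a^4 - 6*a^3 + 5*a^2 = (a - 5)*(a^3 - a^2) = a*(a - 5)*(a^2 - a) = a*(a - 5)*(a - 1)*(a)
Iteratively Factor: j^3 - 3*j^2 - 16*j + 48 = (j - 3)*(j^2 - 16) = (j - 4)*(j - 3)*(j + 4)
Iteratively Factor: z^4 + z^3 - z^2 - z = (z + 1)*(z^3 - z) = (z + 1)^2*(z^2 - z) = (z - 1)*(z + 1)^2*(z)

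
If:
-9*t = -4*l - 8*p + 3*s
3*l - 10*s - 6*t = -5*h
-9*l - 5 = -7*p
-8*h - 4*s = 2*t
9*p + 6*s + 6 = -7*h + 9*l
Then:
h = -183/1427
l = 25181/7135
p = 37472/7135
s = -24504/7135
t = 52668/7135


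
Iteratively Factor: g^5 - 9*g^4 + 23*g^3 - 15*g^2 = (g - 5)*(g^4 - 4*g^3 + 3*g^2) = g*(g - 5)*(g^3 - 4*g^2 + 3*g) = g^2*(g - 5)*(g^2 - 4*g + 3) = g^2*(g - 5)*(g - 1)*(g - 3)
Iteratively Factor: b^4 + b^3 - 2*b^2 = (b)*(b^3 + b^2 - 2*b) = b^2*(b^2 + b - 2) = b^2*(b - 1)*(b + 2)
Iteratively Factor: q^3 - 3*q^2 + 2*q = (q - 1)*(q^2 - 2*q) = q*(q - 1)*(q - 2)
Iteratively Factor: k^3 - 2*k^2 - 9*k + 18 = (k - 3)*(k^2 + k - 6) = (k - 3)*(k - 2)*(k + 3)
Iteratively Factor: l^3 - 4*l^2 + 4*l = (l)*(l^2 - 4*l + 4) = l*(l - 2)*(l - 2)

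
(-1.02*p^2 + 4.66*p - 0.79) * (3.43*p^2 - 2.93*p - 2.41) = -3.4986*p^4 + 18.9724*p^3 - 13.9053*p^2 - 8.9159*p + 1.9039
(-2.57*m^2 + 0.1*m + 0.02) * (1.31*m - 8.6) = -3.3667*m^3 + 22.233*m^2 - 0.8338*m - 0.172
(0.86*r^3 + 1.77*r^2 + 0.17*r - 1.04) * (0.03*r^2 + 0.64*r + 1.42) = 0.0258*r^5 + 0.6035*r^4 + 2.3591*r^3 + 2.591*r^2 - 0.4242*r - 1.4768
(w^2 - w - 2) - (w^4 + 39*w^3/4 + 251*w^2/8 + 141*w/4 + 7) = -w^4 - 39*w^3/4 - 243*w^2/8 - 145*w/4 - 9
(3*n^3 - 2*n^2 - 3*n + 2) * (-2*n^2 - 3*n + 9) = -6*n^5 - 5*n^4 + 39*n^3 - 13*n^2 - 33*n + 18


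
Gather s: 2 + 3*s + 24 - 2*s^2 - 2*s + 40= -2*s^2 + s + 66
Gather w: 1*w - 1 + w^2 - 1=w^2 + w - 2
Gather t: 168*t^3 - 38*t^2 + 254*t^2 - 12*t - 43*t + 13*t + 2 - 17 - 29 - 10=168*t^3 + 216*t^2 - 42*t - 54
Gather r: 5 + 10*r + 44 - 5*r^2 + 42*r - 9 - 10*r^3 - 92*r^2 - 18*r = -10*r^3 - 97*r^2 + 34*r + 40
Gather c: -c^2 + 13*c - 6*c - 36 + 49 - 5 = -c^2 + 7*c + 8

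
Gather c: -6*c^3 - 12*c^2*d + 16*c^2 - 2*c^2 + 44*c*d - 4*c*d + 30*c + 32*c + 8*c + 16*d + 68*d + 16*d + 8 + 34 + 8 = -6*c^3 + c^2*(14 - 12*d) + c*(40*d + 70) + 100*d + 50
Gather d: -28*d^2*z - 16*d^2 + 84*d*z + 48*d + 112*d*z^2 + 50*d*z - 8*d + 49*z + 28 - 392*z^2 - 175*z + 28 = d^2*(-28*z - 16) + d*(112*z^2 + 134*z + 40) - 392*z^2 - 126*z + 56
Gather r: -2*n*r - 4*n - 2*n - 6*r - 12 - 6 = -6*n + r*(-2*n - 6) - 18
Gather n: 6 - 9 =-3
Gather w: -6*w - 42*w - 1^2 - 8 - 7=-48*w - 16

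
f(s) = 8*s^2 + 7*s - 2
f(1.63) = 30.67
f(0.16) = -0.68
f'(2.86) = 52.76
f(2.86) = 83.46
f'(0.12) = 8.92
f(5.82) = 309.72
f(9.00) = 709.00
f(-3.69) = 81.10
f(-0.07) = -2.45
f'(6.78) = 115.48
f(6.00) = 328.00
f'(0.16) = 9.56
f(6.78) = 413.21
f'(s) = 16*s + 7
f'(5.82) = 100.12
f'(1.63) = 33.08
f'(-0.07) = 5.88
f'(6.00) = 103.00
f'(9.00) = 151.00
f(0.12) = -1.04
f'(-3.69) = -52.04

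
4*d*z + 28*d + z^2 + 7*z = (4*d + z)*(z + 7)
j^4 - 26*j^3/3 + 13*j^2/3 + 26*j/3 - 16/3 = (j - 8)*(j - 1)*(j - 2/3)*(j + 1)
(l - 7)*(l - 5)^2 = l^3 - 17*l^2 + 95*l - 175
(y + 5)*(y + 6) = y^2 + 11*y + 30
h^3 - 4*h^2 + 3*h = h*(h - 3)*(h - 1)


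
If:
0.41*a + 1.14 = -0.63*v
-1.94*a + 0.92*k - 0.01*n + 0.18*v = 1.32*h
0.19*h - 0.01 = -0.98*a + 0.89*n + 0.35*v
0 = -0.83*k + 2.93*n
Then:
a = -1.53658536585366*v - 2.78048780487805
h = -5.70988155716514*v - 7.24392596302835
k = -11.6641969438013*v - 16.3068718918975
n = -3.30419230831232*v - 4.61935278848975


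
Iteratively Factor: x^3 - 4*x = (x + 2)*(x^2 - 2*x) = x*(x + 2)*(x - 2)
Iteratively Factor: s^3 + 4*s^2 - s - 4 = (s + 4)*(s^2 - 1) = (s + 1)*(s + 4)*(s - 1)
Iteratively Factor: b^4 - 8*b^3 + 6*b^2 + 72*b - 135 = (b + 3)*(b^3 - 11*b^2 + 39*b - 45) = (b - 5)*(b + 3)*(b^2 - 6*b + 9) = (b - 5)*(b - 3)*(b + 3)*(b - 3)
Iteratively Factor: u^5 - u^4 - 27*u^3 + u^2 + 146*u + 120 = (u + 1)*(u^4 - 2*u^3 - 25*u^2 + 26*u + 120) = (u - 3)*(u + 1)*(u^3 + u^2 - 22*u - 40) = (u - 5)*(u - 3)*(u + 1)*(u^2 + 6*u + 8) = (u - 5)*(u - 3)*(u + 1)*(u + 4)*(u + 2)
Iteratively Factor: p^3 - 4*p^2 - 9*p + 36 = (p - 3)*(p^2 - p - 12) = (p - 3)*(p + 3)*(p - 4)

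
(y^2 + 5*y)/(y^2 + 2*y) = (y + 5)/(y + 2)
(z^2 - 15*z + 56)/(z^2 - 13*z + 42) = (z - 8)/(z - 6)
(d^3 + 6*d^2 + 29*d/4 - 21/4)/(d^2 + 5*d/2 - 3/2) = d + 7/2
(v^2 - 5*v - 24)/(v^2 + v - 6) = (v - 8)/(v - 2)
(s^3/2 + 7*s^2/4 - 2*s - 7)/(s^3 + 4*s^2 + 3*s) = (2*s^3 + 7*s^2 - 8*s - 28)/(4*s*(s^2 + 4*s + 3))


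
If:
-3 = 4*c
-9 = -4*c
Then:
No Solution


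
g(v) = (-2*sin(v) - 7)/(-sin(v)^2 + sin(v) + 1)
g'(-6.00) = 0.62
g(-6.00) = -6.29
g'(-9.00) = -54.38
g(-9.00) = -14.77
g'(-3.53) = 0.36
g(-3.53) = -6.28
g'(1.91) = 2.99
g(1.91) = -8.43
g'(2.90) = -1.07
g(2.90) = -6.33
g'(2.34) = 2.93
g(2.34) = -7.02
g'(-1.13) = 13.10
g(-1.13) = 7.19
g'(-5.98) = 0.42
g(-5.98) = -6.28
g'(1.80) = 2.28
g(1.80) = -8.73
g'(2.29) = 3.12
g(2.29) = -7.17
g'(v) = (2*sin(v)*cos(v) - cos(v))*(-2*sin(v) - 7)/(-sin(v)^2 + sin(v) + 1)^2 - 2*cos(v)/(-sin(v)^2 + sin(v) + 1) = (-14*sin(v) + 2*cos(v)^2 + 3)*cos(v)/(sin(v) + cos(v)^2)^2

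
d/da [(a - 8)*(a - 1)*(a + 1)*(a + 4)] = 4*a^3 - 12*a^2 - 66*a + 4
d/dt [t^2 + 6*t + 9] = 2*t + 6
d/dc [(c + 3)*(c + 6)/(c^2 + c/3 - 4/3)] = 6*(-13*c^2 - 58*c - 27)/(9*c^4 + 6*c^3 - 23*c^2 - 8*c + 16)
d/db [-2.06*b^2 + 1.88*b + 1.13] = 1.88 - 4.12*b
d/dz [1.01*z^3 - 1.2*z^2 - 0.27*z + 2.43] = 3.03*z^2 - 2.4*z - 0.27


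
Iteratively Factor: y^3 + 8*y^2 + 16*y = (y + 4)*(y^2 + 4*y) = y*(y + 4)*(y + 4)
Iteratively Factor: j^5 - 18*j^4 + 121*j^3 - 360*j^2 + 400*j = (j - 4)*(j^4 - 14*j^3 + 65*j^2 - 100*j) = j*(j - 4)*(j^3 - 14*j^2 + 65*j - 100) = j*(j - 5)*(j - 4)*(j^2 - 9*j + 20) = j*(j - 5)*(j - 4)^2*(j - 5)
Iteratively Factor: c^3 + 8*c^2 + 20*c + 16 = (c + 2)*(c^2 + 6*c + 8) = (c + 2)^2*(c + 4)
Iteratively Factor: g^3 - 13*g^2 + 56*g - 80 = (g - 5)*(g^2 - 8*g + 16) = (g - 5)*(g - 4)*(g - 4)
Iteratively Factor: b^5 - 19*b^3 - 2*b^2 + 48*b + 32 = (b + 1)*(b^4 - b^3 - 18*b^2 + 16*b + 32) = (b + 1)*(b + 4)*(b^3 - 5*b^2 + 2*b + 8) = (b - 4)*(b + 1)*(b + 4)*(b^2 - b - 2) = (b - 4)*(b + 1)^2*(b + 4)*(b - 2)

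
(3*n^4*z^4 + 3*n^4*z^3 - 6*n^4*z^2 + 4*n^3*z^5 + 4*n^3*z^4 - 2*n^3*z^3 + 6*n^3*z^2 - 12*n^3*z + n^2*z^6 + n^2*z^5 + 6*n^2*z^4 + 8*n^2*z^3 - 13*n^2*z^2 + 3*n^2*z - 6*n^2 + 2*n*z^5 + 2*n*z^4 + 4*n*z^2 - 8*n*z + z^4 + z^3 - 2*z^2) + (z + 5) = 3*n^4*z^4 + 3*n^4*z^3 - 6*n^4*z^2 + 4*n^3*z^5 + 4*n^3*z^4 - 2*n^3*z^3 + 6*n^3*z^2 - 12*n^3*z + n^2*z^6 + n^2*z^5 + 6*n^2*z^4 + 8*n^2*z^3 - 13*n^2*z^2 + 3*n^2*z - 6*n^2 + 2*n*z^5 + 2*n*z^4 + 4*n*z^2 - 8*n*z + z^4 + z^3 - 2*z^2 + z + 5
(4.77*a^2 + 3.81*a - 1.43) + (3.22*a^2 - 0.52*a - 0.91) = 7.99*a^2 + 3.29*a - 2.34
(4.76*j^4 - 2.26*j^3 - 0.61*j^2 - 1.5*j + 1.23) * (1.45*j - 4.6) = 6.902*j^5 - 25.173*j^4 + 9.5115*j^3 + 0.631*j^2 + 8.6835*j - 5.658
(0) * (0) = 0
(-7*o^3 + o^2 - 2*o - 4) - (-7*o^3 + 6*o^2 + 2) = -5*o^2 - 2*o - 6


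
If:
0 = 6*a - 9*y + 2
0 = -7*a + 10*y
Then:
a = 20/3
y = 14/3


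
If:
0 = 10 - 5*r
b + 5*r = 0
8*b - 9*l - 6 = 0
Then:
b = -10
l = -86/9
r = 2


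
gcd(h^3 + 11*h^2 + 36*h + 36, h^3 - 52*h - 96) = h^2 + 8*h + 12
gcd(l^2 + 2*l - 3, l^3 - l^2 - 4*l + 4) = l - 1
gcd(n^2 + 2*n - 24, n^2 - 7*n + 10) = 1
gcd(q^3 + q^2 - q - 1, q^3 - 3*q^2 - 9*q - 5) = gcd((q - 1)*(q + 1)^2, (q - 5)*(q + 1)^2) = q^2 + 2*q + 1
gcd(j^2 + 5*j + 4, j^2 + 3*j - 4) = j + 4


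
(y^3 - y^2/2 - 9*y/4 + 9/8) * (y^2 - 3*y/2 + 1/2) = y^5 - 2*y^4 - y^3 + 17*y^2/4 - 45*y/16 + 9/16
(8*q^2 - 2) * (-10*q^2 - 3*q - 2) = -80*q^4 - 24*q^3 + 4*q^2 + 6*q + 4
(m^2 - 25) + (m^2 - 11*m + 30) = 2*m^2 - 11*m + 5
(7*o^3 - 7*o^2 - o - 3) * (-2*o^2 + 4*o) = -14*o^5 + 42*o^4 - 26*o^3 + 2*o^2 - 12*o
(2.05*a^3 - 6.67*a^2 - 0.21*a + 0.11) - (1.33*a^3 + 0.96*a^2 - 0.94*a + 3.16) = 0.72*a^3 - 7.63*a^2 + 0.73*a - 3.05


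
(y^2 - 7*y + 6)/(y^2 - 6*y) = (y - 1)/y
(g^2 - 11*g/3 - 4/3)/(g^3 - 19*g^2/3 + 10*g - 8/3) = (3*g + 1)/(3*g^2 - 7*g + 2)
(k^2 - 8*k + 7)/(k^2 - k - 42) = (k - 1)/(k + 6)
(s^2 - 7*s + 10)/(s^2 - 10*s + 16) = (s - 5)/(s - 8)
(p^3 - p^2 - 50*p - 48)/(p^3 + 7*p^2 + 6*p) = (p - 8)/p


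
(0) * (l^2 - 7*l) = 0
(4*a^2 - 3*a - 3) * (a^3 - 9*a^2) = 4*a^5 - 39*a^4 + 24*a^3 + 27*a^2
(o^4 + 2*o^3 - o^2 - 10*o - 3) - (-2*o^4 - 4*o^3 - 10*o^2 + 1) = 3*o^4 + 6*o^3 + 9*o^2 - 10*o - 4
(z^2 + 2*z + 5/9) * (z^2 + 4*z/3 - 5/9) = z^4 + 10*z^3/3 + 8*z^2/3 - 10*z/27 - 25/81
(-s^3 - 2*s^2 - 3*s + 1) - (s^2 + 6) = -s^3 - 3*s^2 - 3*s - 5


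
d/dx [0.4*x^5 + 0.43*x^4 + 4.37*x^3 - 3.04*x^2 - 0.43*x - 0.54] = 2.0*x^4 + 1.72*x^3 + 13.11*x^2 - 6.08*x - 0.43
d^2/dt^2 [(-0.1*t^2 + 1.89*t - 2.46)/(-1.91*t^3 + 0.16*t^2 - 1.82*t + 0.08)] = (0.72962*t^6 - 41.369454*t^5 + 109.071696*t^4 + 1.287012*t^3 + 48.213384*t^2 - 1.897632*t + 15.684944)/(6.967871*t^9 - 1.751088*t^8 + 20.065314*t^7 - 4.216792*t^6 + 19.266516*t^5 - 3.264672*t^4 + 6.205016*t^3 - 0.798048*t^2 + 0.034944*t - 0.000512)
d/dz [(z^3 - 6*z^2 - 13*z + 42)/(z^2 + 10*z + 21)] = (z^2 + 14*z - 77)/(z^2 + 14*z + 49)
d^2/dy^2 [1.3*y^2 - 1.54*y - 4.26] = 2.60000000000000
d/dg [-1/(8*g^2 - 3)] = 16*g/(8*g^2 - 3)^2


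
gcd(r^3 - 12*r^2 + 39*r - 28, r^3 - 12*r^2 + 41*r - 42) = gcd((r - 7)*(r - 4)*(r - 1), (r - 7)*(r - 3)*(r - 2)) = r - 7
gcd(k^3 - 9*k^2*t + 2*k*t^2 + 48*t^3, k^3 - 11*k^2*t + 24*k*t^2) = k^2 - 11*k*t + 24*t^2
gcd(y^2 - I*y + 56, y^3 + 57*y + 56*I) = y^2 - I*y + 56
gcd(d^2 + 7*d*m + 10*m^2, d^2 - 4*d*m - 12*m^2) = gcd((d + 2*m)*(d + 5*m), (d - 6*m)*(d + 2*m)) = d + 2*m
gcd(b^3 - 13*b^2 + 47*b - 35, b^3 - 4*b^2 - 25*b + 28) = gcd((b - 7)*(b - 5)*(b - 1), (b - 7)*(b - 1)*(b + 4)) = b^2 - 8*b + 7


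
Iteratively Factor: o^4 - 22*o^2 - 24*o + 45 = (o + 3)*(o^3 - 3*o^2 - 13*o + 15) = (o + 3)^2*(o^2 - 6*o + 5) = (o - 5)*(o + 3)^2*(o - 1)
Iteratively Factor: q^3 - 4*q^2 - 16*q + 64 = (q + 4)*(q^2 - 8*q + 16) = (q - 4)*(q + 4)*(q - 4)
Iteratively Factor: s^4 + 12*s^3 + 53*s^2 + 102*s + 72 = (s + 3)*(s^3 + 9*s^2 + 26*s + 24) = (s + 3)*(s + 4)*(s^2 + 5*s + 6) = (s + 3)^2*(s + 4)*(s + 2)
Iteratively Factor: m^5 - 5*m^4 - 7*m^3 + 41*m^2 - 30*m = (m)*(m^4 - 5*m^3 - 7*m^2 + 41*m - 30) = m*(m + 3)*(m^3 - 8*m^2 + 17*m - 10) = m*(m - 2)*(m + 3)*(m^2 - 6*m + 5) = m*(m - 5)*(m - 2)*(m + 3)*(m - 1)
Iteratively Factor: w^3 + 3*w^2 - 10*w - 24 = (w + 4)*(w^2 - w - 6) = (w - 3)*(w + 4)*(w + 2)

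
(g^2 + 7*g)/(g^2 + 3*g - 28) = g/(g - 4)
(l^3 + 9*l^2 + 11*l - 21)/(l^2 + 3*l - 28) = (l^2 + 2*l - 3)/(l - 4)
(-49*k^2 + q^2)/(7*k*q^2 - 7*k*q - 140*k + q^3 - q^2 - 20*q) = (-7*k + q)/(q^2 - q - 20)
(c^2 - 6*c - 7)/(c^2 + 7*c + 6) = (c - 7)/(c + 6)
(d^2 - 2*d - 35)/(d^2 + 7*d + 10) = (d - 7)/(d + 2)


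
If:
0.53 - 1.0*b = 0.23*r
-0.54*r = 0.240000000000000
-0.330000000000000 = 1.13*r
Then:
No Solution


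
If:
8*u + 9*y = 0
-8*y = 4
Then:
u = 9/16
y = -1/2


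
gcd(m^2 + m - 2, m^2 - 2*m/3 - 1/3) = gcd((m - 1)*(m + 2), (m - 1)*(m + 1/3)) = m - 1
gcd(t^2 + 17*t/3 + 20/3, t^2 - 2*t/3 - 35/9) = t + 5/3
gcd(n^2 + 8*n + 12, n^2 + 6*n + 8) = n + 2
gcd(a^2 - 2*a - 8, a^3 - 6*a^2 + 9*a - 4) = a - 4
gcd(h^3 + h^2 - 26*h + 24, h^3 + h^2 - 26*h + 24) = h^3 + h^2 - 26*h + 24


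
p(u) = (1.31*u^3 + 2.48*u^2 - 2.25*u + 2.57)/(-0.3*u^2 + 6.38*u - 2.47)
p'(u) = (0.6*u - 6.38)*(1.31*u^3 + 2.48*u^2 - 2.25*u + 2.57)/(-0.3*u^2 + 6.38*u - 2.47)^2 + (3.93*u^2 + 4.96*u - 2.25)/(-0.3*u^2 + 6.38*u - 2.47)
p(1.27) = 1.24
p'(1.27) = 0.66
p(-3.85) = 0.85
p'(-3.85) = -0.94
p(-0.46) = -0.73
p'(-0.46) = -0.21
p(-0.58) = -0.71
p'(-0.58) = -0.16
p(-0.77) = -0.68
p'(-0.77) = -0.12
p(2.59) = 3.00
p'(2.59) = 1.87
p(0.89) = 1.16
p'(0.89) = -0.51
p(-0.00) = -1.04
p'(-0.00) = -1.78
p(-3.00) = 0.15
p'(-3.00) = -0.70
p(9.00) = 37.14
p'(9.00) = 10.58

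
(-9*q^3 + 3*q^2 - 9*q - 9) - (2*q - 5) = -9*q^3 + 3*q^2 - 11*q - 4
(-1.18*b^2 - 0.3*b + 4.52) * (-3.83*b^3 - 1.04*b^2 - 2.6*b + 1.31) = 4.5194*b^5 + 2.3762*b^4 - 13.9316*b^3 - 5.4666*b^2 - 12.145*b + 5.9212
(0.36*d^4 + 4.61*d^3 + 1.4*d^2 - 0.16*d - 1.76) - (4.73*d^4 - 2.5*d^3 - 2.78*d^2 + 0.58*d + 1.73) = -4.37*d^4 + 7.11*d^3 + 4.18*d^2 - 0.74*d - 3.49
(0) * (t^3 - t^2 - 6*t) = 0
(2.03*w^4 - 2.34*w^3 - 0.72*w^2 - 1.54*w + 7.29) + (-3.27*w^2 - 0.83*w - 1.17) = 2.03*w^4 - 2.34*w^3 - 3.99*w^2 - 2.37*w + 6.12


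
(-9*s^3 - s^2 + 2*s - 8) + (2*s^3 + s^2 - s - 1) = -7*s^3 + s - 9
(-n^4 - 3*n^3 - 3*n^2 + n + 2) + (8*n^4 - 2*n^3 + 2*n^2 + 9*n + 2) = 7*n^4 - 5*n^3 - n^2 + 10*n + 4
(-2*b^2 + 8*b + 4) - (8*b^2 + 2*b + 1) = -10*b^2 + 6*b + 3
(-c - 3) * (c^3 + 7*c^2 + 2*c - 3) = -c^4 - 10*c^3 - 23*c^2 - 3*c + 9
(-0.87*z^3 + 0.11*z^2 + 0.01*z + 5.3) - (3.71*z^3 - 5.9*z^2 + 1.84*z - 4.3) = -4.58*z^3 + 6.01*z^2 - 1.83*z + 9.6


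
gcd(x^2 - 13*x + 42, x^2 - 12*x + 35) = x - 7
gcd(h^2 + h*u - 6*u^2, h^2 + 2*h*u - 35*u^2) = 1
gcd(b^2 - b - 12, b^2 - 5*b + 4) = b - 4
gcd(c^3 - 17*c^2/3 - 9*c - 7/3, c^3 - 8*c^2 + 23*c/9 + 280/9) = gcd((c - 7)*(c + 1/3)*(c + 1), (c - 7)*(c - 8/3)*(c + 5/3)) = c - 7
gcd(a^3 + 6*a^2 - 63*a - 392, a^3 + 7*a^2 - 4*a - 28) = a + 7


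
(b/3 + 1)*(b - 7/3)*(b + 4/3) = b^3/3 + 2*b^2/3 - 55*b/27 - 28/9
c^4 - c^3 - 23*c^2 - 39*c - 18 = (c - 6)*(c + 1)^2*(c + 3)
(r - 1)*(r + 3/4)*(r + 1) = r^3 + 3*r^2/4 - r - 3/4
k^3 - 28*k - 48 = (k - 6)*(k + 2)*(k + 4)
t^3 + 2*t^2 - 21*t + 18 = (t - 3)*(t - 1)*(t + 6)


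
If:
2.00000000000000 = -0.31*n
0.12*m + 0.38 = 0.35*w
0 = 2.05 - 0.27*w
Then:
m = 18.98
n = -6.45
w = 7.59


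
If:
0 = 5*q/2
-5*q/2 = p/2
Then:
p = 0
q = 0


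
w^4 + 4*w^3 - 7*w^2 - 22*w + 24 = (w - 2)*(w - 1)*(w + 3)*(w + 4)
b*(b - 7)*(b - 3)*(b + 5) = b^4 - 5*b^3 - 29*b^2 + 105*b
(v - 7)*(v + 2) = v^2 - 5*v - 14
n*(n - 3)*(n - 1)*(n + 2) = n^4 - 2*n^3 - 5*n^2 + 6*n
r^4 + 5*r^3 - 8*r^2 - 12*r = r*(r - 2)*(r + 1)*(r + 6)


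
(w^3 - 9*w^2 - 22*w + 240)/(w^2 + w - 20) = (w^2 - 14*w + 48)/(w - 4)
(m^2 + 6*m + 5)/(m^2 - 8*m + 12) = (m^2 + 6*m + 5)/(m^2 - 8*m + 12)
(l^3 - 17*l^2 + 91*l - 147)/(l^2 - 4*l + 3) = (l^2 - 14*l + 49)/(l - 1)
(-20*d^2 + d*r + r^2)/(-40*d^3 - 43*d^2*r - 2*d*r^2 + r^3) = (-4*d + r)/(-8*d^2 - 7*d*r + r^2)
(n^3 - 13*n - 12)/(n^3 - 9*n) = (n^2 - 3*n - 4)/(n*(n - 3))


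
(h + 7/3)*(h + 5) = h^2 + 22*h/3 + 35/3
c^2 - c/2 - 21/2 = (c - 7/2)*(c + 3)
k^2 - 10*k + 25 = (k - 5)^2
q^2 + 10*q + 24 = (q + 4)*(q + 6)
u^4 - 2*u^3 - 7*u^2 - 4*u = u*(u - 4)*(u + 1)^2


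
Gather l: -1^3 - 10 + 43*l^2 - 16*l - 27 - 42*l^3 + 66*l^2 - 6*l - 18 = -42*l^3 + 109*l^2 - 22*l - 56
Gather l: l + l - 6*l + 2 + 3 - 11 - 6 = -4*l - 12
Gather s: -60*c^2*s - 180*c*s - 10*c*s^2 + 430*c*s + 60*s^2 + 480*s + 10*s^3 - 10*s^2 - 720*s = 10*s^3 + s^2*(50 - 10*c) + s*(-60*c^2 + 250*c - 240)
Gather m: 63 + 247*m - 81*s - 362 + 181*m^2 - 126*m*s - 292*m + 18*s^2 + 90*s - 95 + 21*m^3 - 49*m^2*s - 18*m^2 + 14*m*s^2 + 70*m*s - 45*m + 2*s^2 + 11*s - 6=21*m^3 + m^2*(163 - 49*s) + m*(14*s^2 - 56*s - 90) + 20*s^2 + 20*s - 400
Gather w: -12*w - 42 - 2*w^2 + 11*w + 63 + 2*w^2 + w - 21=0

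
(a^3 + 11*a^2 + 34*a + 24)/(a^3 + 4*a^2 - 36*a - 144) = (a + 1)/(a - 6)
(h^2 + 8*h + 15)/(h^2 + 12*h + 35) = (h + 3)/(h + 7)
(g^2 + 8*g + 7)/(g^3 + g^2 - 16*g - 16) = (g + 7)/(g^2 - 16)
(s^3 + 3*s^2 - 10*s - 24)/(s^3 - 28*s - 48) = (s - 3)/(s - 6)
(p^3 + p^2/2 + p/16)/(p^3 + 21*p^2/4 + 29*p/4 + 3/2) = p*(4*p + 1)/(4*(p^2 + 5*p + 6))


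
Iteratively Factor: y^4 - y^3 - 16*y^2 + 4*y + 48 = (y - 2)*(y^3 + y^2 - 14*y - 24) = (y - 4)*(y - 2)*(y^2 + 5*y + 6) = (y - 4)*(y - 2)*(y + 2)*(y + 3)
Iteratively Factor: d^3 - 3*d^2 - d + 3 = (d - 1)*(d^2 - 2*d - 3) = (d - 1)*(d + 1)*(d - 3)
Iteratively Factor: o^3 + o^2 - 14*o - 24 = (o + 3)*(o^2 - 2*o - 8) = (o + 2)*(o + 3)*(o - 4)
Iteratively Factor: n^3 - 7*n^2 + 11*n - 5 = (n - 1)*(n^2 - 6*n + 5) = (n - 5)*(n - 1)*(n - 1)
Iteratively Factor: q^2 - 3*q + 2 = (q - 2)*(q - 1)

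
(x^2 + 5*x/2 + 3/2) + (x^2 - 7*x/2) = 2*x^2 - x + 3/2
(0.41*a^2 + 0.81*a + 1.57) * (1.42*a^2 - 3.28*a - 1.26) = 0.5822*a^4 - 0.1946*a^3 - 0.944*a^2 - 6.1702*a - 1.9782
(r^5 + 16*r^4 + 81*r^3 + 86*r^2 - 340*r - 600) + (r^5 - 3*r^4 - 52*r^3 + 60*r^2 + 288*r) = 2*r^5 + 13*r^4 + 29*r^3 + 146*r^2 - 52*r - 600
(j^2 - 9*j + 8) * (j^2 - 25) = j^4 - 9*j^3 - 17*j^2 + 225*j - 200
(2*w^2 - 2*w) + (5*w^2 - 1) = 7*w^2 - 2*w - 1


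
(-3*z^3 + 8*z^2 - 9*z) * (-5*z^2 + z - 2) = 15*z^5 - 43*z^4 + 59*z^3 - 25*z^2 + 18*z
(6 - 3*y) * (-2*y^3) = 6*y^4 - 12*y^3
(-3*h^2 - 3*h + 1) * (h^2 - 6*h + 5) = -3*h^4 + 15*h^3 + 4*h^2 - 21*h + 5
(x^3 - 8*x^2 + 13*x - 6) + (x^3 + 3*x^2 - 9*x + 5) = 2*x^3 - 5*x^2 + 4*x - 1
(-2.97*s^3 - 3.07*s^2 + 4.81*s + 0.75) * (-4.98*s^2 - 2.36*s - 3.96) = 14.7906*s^5 + 22.2978*s^4 - 4.9474*s^3 - 2.9294*s^2 - 20.8176*s - 2.97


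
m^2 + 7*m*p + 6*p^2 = (m + p)*(m + 6*p)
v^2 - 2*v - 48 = (v - 8)*(v + 6)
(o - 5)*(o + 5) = o^2 - 25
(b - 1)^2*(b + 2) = b^3 - 3*b + 2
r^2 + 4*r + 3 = (r + 1)*(r + 3)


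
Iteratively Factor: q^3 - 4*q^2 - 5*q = (q - 5)*(q^2 + q) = q*(q - 5)*(q + 1)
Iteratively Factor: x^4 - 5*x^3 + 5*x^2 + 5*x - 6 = (x - 2)*(x^3 - 3*x^2 - x + 3) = (x - 2)*(x + 1)*(x^2 - 4*x + 3) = (x - 2)*(x - 1)*(x + 1)*(x - 3)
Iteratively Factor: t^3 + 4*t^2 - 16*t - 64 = (t + 4)*(t^2 - 16) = (t - 4)*(t + 4)*(t + 4)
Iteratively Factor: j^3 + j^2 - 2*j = (j + 2)*(j^2 - j) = j*(j + 2)*(j - 1)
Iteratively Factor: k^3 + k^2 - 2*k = (k - 1)*(k^2 + 2*k) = k*(k - 1)*(k + 2)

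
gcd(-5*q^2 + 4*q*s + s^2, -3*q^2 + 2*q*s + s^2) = q - s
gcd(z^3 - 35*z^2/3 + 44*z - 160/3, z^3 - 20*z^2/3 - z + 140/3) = z^2 - 9*z + 20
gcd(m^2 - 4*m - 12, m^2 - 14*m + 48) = m - 6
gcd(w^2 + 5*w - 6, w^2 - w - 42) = w + 6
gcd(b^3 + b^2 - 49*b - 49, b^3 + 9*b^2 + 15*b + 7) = b^2 + 8*b + 7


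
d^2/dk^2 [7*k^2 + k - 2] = 14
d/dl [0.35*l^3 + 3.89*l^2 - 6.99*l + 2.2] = 1.05*l^2 + 7.78*l - 6.99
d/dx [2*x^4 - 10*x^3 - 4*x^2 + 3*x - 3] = 8*x^3 - 30*x^2 - 8*x + 3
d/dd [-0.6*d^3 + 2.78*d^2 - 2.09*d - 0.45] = -1.8*d^2 + 5.56*d - 2.09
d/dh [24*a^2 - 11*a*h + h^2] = -11*a + 2*h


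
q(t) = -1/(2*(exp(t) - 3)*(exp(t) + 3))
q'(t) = exp(t)/(2*(exp(t) - 3)*(exp(t) + 3)^2) + exp(t)/(2*(exp(t) - 3)^2*(exp(t) + 3))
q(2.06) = -0.01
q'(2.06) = 0.02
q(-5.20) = 0.06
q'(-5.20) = 0.00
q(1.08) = 1.52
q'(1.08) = 80.18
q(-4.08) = 0.06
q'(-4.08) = 0.00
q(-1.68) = 0.06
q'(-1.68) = 0.00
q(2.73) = -0.00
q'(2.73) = 0.00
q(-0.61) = 0.06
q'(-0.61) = 0.00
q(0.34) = 0.07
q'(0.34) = 0.04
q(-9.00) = 0.06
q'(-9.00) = 0.00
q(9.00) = 0.00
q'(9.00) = 0.00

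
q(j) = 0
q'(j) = 0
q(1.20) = 0.00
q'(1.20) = 0.00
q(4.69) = 0.00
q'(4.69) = 0.00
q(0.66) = 0.00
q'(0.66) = 0.00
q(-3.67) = 0.00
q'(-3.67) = 0.00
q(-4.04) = 0.00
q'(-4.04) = 0.00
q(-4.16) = 0.00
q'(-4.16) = 0.00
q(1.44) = 0.00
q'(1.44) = 0.00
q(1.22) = 0.00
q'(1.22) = 0.00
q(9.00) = 0.00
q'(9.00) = 0.00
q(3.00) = 0.00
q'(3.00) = 0.00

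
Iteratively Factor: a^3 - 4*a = (a + 2)*(a^2 - 2*a) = (a - 2)*(a + 2)*(a)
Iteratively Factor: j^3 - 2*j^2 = (j - 2)*(j^2) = j*(j - 2)*(j)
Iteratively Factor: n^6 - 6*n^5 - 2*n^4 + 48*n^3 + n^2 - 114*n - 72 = (n - 3)*(n^5 - 3*n^4 - 11*n^3 + 15*n^2 + 46*n + 24) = (n - 3)*(n + 2)*(n^4 - 5*n^3 - n^2 + 17*n + 12) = (n - 3)^2*(n + 2)*(n^3 - 2*n^2 - 7*n - 4) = (n - 3)^2*(n + 1)*(n + 2)*(n^2 - 3*n - 4) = (n - 4)*(n - 3)^2*(n + 1)*(n + 2)*(n + 1)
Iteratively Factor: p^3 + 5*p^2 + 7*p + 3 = (p + 1)*(p^2 + 4*p + 3) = (p + 1)^2*(p + 3)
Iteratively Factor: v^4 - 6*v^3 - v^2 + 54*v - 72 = (v + 3)*(v^3 - 9*v^2 + 26*v - 24) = (v - 4)*(v + 3)*(v^2 - 5*v + 6) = (v - 4)*(v - 3)*(v + 3)*(v - 2)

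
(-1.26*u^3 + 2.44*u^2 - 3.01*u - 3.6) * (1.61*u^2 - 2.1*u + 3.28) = -2.0286*u^5 + 6.5744*u^4 - 14.1029*u^3 + 8.5282*u^2 - 2.3128*u - 11.808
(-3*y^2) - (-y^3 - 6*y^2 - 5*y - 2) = y^3 + 3*y^2 + 5*y + 2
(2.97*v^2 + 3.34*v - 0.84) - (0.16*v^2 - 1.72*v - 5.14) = 2.81*v^2 + 5.06*v + 4.3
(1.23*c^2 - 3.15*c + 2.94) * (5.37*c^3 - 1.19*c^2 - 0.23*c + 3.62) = 6.6051*c^5 - 18.3792*c^4 + 19.2534*c^3 + 1.6785*c^2 - 12.0792*c + 10.6428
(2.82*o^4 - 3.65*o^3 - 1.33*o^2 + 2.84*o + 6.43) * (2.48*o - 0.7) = 6.9936*o^5 - 11.026*o^4 - 0.7434*o^3 + 7.9742*o^2 + 13.9584*o - 4.501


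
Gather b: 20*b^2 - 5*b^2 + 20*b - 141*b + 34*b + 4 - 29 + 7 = 15*b^2 - 87*b - 18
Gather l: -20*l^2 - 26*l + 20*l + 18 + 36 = -20*l^2 - 6*l + 54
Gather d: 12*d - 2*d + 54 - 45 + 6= 10*d + 15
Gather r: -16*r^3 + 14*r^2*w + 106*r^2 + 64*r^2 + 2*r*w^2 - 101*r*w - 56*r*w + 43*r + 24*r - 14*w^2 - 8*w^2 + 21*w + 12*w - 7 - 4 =-16*r^3 + r^2*(14*w + 170) + r*(2*w^2 - 157*w + 67) - 22*w^2 + 33*w - 11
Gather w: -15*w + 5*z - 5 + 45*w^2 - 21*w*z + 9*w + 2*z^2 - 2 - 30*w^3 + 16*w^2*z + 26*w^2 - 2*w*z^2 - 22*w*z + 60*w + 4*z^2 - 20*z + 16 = -30*w^3 + w^2*(16*z + 71) + w*(-2*z^2 - 43*z + 54) + 6*z^2 - 15*z + 9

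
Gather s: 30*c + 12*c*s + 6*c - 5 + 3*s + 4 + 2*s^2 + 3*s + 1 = 36*c + 2*s^2 + s*(12*c + 6)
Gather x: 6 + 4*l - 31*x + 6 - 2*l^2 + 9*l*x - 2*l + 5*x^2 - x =-2*l^2 + 2*l + 5*x^2 + x*(9*l - 32) + 12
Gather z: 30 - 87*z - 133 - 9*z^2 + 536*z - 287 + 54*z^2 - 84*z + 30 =45*z^2 + 365*z - 360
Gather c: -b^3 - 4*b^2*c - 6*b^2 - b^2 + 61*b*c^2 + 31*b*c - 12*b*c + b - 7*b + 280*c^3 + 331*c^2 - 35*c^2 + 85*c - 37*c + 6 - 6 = -b^3 - 7*b^2 - 6*b + 280*c^3 + c^2*(61*b + 296) + c*(-4*b^2 + 19*b + 48)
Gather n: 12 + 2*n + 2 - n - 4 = n + 10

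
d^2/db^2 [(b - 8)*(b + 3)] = 2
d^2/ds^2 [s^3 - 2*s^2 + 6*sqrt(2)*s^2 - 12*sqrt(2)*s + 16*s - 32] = 6*s - 4 + 12*sqrt(2)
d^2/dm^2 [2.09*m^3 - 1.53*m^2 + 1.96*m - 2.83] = 12.54*m - 3.06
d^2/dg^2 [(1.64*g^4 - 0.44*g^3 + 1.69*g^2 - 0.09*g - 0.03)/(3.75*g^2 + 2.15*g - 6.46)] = (46.125*g^6 + 79.335*g^5 - 192.8886*g^4 - 419.61566*g^3 + 1101.055098*g^2 - 124.704174*g + 136.821938)/(52.734375*g^6 + 90.703125*g^5 - 220.528125*g^4 - 302.564125*g^3 + 379.89645*g^2 + 269.16882*g - 269.586136)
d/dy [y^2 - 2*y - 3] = 2*y - 2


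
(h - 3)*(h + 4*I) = h^2 - 3*h + 4*I*h - 12*I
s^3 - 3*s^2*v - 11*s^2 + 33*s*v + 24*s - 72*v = (s - 8)*(s - 3)*(s - 3*v)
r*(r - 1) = r^2 - r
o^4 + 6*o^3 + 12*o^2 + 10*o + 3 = (o + 1)^3*(o + 3)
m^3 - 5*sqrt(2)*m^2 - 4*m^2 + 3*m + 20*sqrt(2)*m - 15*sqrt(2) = (m - 3)*(m - 1)*(m - 5*sqrt(2))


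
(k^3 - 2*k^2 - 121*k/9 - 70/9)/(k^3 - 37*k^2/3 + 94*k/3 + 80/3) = (k + 7/3)/(k - 8)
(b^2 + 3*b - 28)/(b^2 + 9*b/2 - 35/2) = 2*(b - 4)/(2*b - 5)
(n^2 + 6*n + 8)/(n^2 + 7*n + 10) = (n + 4)/(n + 5)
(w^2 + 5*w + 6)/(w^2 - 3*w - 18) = (w + 2)/(w - 6)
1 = 1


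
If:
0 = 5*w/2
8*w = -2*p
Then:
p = 0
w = 0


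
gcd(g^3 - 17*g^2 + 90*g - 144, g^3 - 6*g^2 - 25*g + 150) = g - 6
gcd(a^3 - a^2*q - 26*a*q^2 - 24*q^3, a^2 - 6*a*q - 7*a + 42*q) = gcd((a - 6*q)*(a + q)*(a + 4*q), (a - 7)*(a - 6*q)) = -a + 6*q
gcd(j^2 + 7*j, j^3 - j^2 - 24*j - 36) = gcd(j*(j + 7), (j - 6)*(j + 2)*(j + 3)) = 1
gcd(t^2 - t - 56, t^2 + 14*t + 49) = t + 7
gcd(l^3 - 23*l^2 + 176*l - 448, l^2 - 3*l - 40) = l - 8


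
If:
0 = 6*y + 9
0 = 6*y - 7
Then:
No Solution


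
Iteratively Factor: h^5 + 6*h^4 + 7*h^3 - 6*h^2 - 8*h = (h + 1)*(h^4 + 5*h^3 + 2*h^2 - 8*h) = h*(h + 1)*(h^3 + 5*h^2 + 2*h - 8) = h*(h + 1)*(h + 4)*(h^2 + h - 2) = h*(h - 1)*(h + 1)*(h + 4)*(h + 2)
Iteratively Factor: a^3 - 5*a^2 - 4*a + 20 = (a - 5)*(a^2 - 4) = (a - 5)*(a - 2)*(a + 2)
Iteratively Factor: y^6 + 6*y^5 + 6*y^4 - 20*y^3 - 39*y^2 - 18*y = (y + 1)*(y^5 + 5*y^4 + y^3 - 21*y^2 - 18*y) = (y + 1)^2*(y^4 + 4*y^3 - 3*y^2 - 18*y) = y*(y + 1)^2*(y^3 + 4*y^2 - 3*y - 18) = y*(y + 1)^2*(y + 3)*(y^2 + y - 6) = y*(y - 2)*(y + 1)^2*(y + 3)*(y + 3)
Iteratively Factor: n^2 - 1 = (n + 1)*(n - 1)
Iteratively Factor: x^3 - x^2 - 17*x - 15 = (x + 1)*(x^2 - 2*x - 15) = (x + 1)*(x + 3)*(x - 5)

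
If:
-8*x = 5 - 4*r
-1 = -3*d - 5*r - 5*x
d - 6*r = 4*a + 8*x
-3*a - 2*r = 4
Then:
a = -251/118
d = -189/118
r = 281/236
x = -7/236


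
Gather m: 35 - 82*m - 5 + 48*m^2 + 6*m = 48*m^2 - 76*m + 30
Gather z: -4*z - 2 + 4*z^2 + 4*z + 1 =4*z^2 - 1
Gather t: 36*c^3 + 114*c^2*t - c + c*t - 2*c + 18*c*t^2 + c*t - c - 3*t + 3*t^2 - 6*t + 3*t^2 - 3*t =36*c^3 - 4*c + t^2*(18*c + 6) + t*(114*c^2 + 2*c - 12)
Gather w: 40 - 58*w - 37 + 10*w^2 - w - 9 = 10*w^2 - 59*w - 6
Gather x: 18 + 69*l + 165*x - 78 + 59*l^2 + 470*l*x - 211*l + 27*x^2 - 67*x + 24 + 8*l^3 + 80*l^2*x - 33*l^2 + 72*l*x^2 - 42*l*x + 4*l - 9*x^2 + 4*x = 8*l^3 + 26*l^2 - 138*l + x^2*(72*l + 18) + x*(80*l^2 + 428*l + 102) - 36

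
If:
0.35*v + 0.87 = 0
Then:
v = -2.49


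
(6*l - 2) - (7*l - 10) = 8 - l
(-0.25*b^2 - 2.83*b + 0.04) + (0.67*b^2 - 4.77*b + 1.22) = 0.42*b^2 - 7.6*b + 1.26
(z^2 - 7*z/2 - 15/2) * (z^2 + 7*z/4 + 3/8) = z^4 - 7*z^3/4 - 53*z^2/4 - 231*z/16 - 45/16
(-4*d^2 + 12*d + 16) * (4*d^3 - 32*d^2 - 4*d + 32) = -16*d^5 + 176*d^4 - 304*d^3 - 688*d^2 + 320*d + 512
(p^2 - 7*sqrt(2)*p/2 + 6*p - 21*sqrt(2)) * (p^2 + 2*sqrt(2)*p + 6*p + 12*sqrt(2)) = p^4 - 3*sqrt(2)*p^3/2 + 12*p^3 - 18*sqrt(2)*p^2 + 22*p^2 - 168*p - 54*sqrt(2)*p - 504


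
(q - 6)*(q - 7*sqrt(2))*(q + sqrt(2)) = q^3 - 6*sqrt(2)*q^2 - 6*q^2 - 14*q + 36*sqrt(2)*q + 84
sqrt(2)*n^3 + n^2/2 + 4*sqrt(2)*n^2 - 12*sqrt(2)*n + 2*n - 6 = (n - 2)*(n + 6)*(sqrt(2)*n + 1/2)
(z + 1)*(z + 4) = z^2 + 5*z + 4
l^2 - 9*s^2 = (l - 3*s)*(l + 3*s)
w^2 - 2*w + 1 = (w - 1)^2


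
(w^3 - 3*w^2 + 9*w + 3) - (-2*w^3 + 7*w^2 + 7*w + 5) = 3*w^3 - 10*w^2 + 2*w - 2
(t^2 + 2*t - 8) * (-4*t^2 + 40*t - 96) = -4*t^4 + 32*t^3 + 16*t^2 - 512*t + 768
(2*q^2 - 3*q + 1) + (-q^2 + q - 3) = q^2 - 2*q - 2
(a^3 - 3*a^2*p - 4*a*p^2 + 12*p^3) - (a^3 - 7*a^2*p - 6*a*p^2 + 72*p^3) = 4*a^2*p + 2*a*p^2 - 60*p^3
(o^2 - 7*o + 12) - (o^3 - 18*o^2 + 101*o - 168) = -o^3 + 19*o^2 - 108*o + 180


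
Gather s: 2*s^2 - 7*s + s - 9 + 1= 2*s^2 - 6*s - 8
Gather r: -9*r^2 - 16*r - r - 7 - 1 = -9*r^2 - 17*r - 8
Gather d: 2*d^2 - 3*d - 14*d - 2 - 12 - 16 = 2*d^2 - 17*d - 30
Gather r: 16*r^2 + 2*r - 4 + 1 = 16*r^2 + 2*r - 3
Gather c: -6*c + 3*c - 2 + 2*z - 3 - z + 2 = -3*c + z - 3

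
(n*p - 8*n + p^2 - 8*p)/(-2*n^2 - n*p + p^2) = (p - 8)/(-2*n + p)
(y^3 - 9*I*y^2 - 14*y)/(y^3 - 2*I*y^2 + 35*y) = (y - 2*I)/(y + 5*I)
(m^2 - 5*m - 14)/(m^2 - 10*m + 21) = (m + 2)/(m - 3)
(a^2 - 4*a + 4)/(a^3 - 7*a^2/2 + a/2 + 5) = 2*(a - 2)/(2*a^2 - 3*a - 5)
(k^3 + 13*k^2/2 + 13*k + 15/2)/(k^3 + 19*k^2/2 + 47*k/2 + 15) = (k + 3)/(k + 6)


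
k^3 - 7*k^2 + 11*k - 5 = (k - 5)*(k - 1)^2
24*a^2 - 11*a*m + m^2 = (-8*a + m)*(-3*a + m)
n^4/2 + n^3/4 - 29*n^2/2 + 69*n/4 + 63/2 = (n/2 + 1/2)*(n - 7/2)*(n - 3)*(n + 6)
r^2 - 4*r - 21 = (r - 7)*(r + 3)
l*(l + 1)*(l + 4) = l^3 + 5*l^2 + 4*l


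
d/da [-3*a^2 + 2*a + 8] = 2 - 6*a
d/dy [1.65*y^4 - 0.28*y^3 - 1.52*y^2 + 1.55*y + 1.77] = 6.6*y^3 - 0.84*y^2 - 3.04*y + 1.55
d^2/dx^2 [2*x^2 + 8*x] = 4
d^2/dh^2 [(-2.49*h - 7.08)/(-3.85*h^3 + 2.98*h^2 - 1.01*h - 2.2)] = (221.44815*h^5 + 1087.91298*h^4 - 1274.801778*h^3 + 289.339272*h^2 - 389.715264*h + 96.212016)/(57.066625*h^9 - 132.51315*h^8 + 147.480795*h^7 + 1.83852800000002*h^6 - 112.753833*h^5 + 100.819146*h^4 + 17.202941*h^3 - 36.53694*h^2 + 14.6652*h + 10.648)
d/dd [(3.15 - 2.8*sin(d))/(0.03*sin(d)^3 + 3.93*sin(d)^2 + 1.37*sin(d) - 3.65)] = (0.168*sin(d)^3 + 10.7205*sin(d)^2 - 24.759*sin(d) + 5.9045)*cos(d)/(0.0009*sin(d)^6 + 0.2358*sin(d)^5 + 15.5271*sin(d)^4 + 10.5492*sin(d)^3 - 26.8121*sin(d)^2 - 10.001*sin(d) + 13.3225)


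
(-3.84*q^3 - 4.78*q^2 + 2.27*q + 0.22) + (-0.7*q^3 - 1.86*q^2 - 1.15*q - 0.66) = -4.54*q^3 - 6.64*q^2 + 1.12*q - 0.44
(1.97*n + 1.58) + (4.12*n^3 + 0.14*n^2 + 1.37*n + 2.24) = 4.12*n^3 + 0.14*n^2 + 3.34*n + 3.82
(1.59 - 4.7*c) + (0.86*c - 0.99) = 0.6 - 3.84*c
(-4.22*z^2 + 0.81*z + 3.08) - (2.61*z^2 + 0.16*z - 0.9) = -6.83*z^2 + 0.65*z + 3.98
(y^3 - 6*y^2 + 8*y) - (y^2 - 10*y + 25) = y^3 - 7*y^2 + 18*y - 25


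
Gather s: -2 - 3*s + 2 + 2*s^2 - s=2*s^2 - 4*s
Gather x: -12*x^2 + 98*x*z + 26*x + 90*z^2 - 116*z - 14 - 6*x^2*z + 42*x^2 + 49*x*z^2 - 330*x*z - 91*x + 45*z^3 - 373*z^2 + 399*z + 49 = x^2*(30 - 6*z) + x*(49*z^2 - 232*z - 65) + 45*z^3 - 283*z^2 + 283*z + 35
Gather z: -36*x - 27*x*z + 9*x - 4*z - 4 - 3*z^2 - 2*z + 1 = -27*x - 3*z^2 + z*(-27*x - 6) - 3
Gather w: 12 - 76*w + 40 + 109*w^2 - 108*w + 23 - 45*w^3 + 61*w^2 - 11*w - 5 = -45*w^3 + 170*w^2 - 195*w + 70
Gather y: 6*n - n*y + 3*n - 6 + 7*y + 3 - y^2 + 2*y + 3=9*n - y^2 + y*(9 - n)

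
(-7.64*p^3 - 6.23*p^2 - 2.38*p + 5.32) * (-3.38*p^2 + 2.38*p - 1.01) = 25.8232*p^5 + 2.8742*p^4 + 0.933399999999999*p^3 - 17.3537*p^2 + 15.0654*p - 5.3732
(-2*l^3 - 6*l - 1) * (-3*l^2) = 6*l^5 + 18*l^3 + 3*l^2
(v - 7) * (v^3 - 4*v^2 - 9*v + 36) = v^4 - 11*v^3 + 19*v^2 + 99*v - 252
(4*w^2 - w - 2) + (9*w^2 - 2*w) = 13*w^2 - 3*w - 2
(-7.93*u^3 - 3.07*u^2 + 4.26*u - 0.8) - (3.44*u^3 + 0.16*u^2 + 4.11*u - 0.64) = -11.37*u^3 - 3.23*u^2 + 0.149999999999999*u - 0.16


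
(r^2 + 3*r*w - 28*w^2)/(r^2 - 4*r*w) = (r + 7*w)/r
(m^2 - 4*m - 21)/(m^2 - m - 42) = (m + 3)/(m + 6)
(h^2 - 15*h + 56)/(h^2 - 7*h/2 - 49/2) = 2*(h - 8)/(2*h + 7)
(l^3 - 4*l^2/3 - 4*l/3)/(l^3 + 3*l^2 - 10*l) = (l + 2/3)/(l + 5)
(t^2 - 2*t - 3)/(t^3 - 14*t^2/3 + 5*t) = 3*(t + 1)/(t*(3*t - 5))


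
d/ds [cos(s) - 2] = -sin(s)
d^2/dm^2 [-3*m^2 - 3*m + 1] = -6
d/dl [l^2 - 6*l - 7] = 2*l - 6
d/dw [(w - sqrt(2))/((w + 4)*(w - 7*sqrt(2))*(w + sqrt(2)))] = ((-w + sqrt(2))*(w + 4)*(w - 7*sqrt(2)) + (-w + sqrt(2))*(w + 4)*(w + sqrt(2)) + (-w + sqrt(2))*(w - 7*sqrt(2))*(w + sqrt(2)) + (w + 4)*(w - 7*sqrt(2))*(w + sqrt(2)))/((w + 4)^2*(w - 7*sqrt(2))^2*(w + sqrt(2))^2)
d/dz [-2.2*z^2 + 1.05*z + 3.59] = 1.05 - 4.4*z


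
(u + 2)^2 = u^2 + 4*u + 4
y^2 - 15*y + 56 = (y - 8)*(y - 7)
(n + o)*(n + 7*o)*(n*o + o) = n^3*o + 8*n^2*o^2 + n^2*o + 7*n*o^3 + 8*n*o^2 + 7*o^3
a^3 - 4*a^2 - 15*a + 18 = (a - 6)*(a - 1)*(a + 3)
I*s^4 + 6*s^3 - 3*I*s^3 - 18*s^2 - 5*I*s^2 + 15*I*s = s*(s - 3)*(s - 5*I)*(I*s + 1)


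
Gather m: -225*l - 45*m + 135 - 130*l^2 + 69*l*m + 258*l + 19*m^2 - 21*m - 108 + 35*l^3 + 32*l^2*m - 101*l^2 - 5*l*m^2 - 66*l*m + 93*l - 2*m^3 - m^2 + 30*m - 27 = 35*l^3 - 231*l^2 + 126*l - 2*m^3 + m^2*(18 - 5*l) + m*(32*l^2 + 3*l - 36)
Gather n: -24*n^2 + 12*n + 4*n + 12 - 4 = -24*n^2 + 16*n + 8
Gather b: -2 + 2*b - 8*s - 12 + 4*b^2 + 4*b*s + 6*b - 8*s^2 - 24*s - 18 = 4*b^2 + b*(4*s + 8) - 8*s^2 - 32*s - 32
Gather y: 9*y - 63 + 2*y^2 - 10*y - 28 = 2*y^2 - y - 91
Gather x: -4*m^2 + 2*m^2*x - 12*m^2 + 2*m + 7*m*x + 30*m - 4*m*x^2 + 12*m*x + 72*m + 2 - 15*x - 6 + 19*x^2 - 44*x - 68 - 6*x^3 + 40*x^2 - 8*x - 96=-16*m^2 + 104*m - 6*x^3 + x^2*(59 - 4*m) + x*(2*m^2 + 19*m - 67) - 168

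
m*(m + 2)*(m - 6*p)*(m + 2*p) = m^4 - 4*m^3*p + 2*m^3 - 12*m^2*p^2 - 8*m^2*p - 24*m*p^2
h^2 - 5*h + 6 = (h - 3)*(h - 2)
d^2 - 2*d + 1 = (d - 1)^2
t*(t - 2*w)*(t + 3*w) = t^3 + t^2*w - 6*t*w^2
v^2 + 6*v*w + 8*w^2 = (v + 2*w)*(v + 4*w)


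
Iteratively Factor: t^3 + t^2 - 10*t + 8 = (t - 1)*(t^2 + 2*t - 8) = (t - 1)*(t + 4)*(t - 2)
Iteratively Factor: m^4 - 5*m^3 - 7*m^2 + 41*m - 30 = (m + 3)*(m^3 - 8*m^2 + 17*m - 10) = (m - 1)*(m + 3)*(m^2 - 7*m + 10) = (m - 2)*(m - 1)*(m + 3)*(m - 5)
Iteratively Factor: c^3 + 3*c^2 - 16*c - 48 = (c + 3)*(c^2 - 16) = (c - 4)*(c + 3)*(c + 4)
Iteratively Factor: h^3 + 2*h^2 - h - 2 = (h + 1)*(h^2 + h - 2) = (h - 1)*(h + 1)*(h + 2)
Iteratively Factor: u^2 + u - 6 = (u - 2)*(u + 3)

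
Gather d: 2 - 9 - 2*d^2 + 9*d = -2*d^2 + 9*d - 7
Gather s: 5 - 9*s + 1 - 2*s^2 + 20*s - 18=-2*s^2 + 11*s - 12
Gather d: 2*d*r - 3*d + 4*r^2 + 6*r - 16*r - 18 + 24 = d*(2*r - 3) + 4*r^2 - 10*r + 6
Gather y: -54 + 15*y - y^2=-y^2 + 15*y - 54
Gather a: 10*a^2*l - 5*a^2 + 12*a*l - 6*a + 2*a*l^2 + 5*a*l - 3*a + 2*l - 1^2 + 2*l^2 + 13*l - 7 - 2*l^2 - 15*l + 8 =a^2*(10*l - 5) + a*(2*l^2 + 17*l - 9)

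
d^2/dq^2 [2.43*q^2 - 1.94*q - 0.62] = 4.86000000000000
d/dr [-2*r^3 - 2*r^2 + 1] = 2*r*(-3*r - 2)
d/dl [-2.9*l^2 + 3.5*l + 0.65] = 3.5 - 5.8*l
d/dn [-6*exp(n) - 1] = -6*exp(n)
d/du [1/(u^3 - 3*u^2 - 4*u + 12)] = (-3*u^2 + 6*u + 4)/(u^3 - 3*u^2 - 4*u + 12)^2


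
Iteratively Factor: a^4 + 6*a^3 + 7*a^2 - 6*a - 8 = (a - 1)*(a^3 + 7*a^2 + 14*a + 8) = (a - 1)*(a + 1)*(a^2 + 6*a + 8) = (a - 1)*(a + 1)*(a + 2)*(a + 4)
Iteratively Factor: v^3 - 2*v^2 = (v)*(v^2 - 2*v) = v*(v - 2)*(v)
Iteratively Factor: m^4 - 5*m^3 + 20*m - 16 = (m - 1)*(m^3 - 4*m^2 - 4*m + 16) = (m - 2)*(m - 1)*(m^2 - 2*m - 8) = (m - 4)*(m - 2)*(m - 1)*(m + 2)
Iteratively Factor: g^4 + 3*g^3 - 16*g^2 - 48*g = (g + 4)*(g^3 - g^2 - 12*g) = (g - 4)*(g + 4)*(g^2 + 3*g) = (g - 4)*(g + 3)*(g + 4)*(g)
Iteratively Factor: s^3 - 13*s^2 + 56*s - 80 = (s - 5)*(s^2 - 8*s + 16) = (s - 5)*(s - 4)*(s - 4)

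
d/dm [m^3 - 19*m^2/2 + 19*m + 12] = 3*m^2 - 19*m + 19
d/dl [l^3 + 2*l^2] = l*(3*l + 4)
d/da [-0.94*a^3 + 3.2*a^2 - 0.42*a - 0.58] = -2.82*a^2 + 6.4*a - 0.42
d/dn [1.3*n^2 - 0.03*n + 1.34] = 2.6*n - 0.03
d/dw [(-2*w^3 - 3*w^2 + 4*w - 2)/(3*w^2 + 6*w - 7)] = 2*(-3*w^4 - 12*w^3 + 6*w^2 + 27*w - 8)/(9*w^4 + 36*w^3 - 6*w^2 - 84*w + 49)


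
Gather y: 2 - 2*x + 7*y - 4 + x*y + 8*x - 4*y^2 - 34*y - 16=6*x - 4*y^2 + y*(x - 27) - 18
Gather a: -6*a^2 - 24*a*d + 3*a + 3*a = -6*a^2 + a*(6 - 24*d)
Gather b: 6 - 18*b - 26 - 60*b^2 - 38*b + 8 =-60*b^2 - 56*b - 12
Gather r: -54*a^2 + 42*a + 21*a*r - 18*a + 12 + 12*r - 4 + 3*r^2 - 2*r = -54*a^2 + 24*a + 3*r^2 + r*(21*a + 10) + 8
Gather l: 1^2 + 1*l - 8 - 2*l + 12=5 - l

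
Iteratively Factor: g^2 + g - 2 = (g - 1)*(g + 2)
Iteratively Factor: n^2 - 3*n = (n)*(n - 3)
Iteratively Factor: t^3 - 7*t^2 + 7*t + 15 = (t - 5)*(t^2 - 2*t - 3) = (t - 5)*(t - 3)*(t + 1)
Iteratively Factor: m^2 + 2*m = (m + 2)*(m)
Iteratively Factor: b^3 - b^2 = (b)*(b^2 - b) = b*(b - 1)*(b)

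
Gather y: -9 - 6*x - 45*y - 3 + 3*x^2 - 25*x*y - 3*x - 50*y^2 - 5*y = 3*x^2 - 9*x - 50*y^2 + y*(-25*x - 50) - 12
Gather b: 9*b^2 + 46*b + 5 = 9*b^2 + 46*b + 5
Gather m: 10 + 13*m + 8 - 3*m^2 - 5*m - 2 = -3*m^2 + 8*m + 16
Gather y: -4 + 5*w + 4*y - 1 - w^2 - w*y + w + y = -w^2 + 6*w + y*(5 - w) - 5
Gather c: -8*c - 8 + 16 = 8 - 8*c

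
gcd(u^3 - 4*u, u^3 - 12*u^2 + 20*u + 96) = u + 2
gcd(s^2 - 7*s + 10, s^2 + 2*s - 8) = s - 2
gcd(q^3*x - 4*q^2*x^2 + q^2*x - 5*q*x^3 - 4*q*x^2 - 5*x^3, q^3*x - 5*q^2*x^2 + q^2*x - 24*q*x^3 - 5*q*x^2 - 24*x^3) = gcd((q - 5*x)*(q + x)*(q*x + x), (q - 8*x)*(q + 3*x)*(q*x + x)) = q*x + x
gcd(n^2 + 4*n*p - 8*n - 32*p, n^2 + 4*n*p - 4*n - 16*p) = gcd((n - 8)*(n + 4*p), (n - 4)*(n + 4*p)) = n + 4*p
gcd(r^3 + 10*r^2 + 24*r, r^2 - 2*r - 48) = r + 6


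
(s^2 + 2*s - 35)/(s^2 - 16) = (s^2 + 2*s - 35)/(s^2 - 16)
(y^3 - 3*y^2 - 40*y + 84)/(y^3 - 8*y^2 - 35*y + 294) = (y - 2)/(y - 7)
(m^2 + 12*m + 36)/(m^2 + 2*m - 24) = (m + 6)/(m - 4)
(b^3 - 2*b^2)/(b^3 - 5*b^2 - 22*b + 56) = b^2/(b^2 - 3*b - 28)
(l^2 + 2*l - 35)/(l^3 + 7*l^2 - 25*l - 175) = 1/(l + 5)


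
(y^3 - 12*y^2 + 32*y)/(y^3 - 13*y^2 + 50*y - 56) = y*(y - 8)/(y^2 - 9*y + 14)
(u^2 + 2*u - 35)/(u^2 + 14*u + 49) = (u - 5)/(u + 7)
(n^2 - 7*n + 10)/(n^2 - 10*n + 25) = (n - 2)/(n - 5)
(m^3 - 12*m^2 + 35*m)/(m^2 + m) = (m^2 - 12*m + 35)/(m + 1)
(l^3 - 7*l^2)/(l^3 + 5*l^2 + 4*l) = l*(l - 7)/(l^2 + 5*l + 4)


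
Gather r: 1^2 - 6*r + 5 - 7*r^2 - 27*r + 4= -7*r^2 - 33*r + 10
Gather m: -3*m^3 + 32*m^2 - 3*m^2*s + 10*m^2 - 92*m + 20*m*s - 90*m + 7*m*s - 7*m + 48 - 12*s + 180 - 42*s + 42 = -3*m^3 + m^2*(42 - 3*s) + m*(27*s - 189) - 54*s + 270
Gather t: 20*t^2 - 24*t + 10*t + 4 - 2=20*t^2 - 14*t + 2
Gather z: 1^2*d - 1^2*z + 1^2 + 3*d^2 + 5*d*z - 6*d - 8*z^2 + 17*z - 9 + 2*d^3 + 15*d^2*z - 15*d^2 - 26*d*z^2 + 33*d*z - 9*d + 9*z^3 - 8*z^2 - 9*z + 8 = 2*d^3 - 12*d^2 - 14*d + 9*z^3 + z^2*(-26*d - 16) + z*(15*d^2 + 38*d + 7)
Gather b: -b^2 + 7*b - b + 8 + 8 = -b^2 + 6*b + 16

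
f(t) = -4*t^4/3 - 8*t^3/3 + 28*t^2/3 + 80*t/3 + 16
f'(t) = -16*t^3/3 - 8*t^2 + 56*t/3 + 80/3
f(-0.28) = 9.32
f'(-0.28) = 20.93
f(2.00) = 64.00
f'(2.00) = -10.67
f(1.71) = 64.16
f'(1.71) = 8.53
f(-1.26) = -0.81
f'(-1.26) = 1.11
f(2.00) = 64.00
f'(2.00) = -10.67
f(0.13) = 19.62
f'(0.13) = 28.95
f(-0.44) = 6.25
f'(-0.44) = 17.36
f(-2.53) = -3.17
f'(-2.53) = 14.60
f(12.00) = -30576.00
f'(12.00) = -10117.33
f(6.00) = -1792.00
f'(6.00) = -1301.33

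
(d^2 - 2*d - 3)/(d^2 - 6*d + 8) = (d^2 - 2*d - 3)/(d^2 - 6*d + 8)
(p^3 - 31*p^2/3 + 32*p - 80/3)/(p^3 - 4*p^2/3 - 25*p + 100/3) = (p - 4)/(p + 5)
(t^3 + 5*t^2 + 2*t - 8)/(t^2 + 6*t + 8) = t - 1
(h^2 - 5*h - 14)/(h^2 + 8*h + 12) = (h - 7)/(h + 6)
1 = 1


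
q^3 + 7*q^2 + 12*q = q*(q + 3)*(q + 4)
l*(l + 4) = l^2 + 4*l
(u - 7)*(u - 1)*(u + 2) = u^3 - 6*u^2 - 9*u + 14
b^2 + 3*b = b*(b + 3)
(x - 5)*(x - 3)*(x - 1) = x^3 - 9*x^2 + 23*x - 15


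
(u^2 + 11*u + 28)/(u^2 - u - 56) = (u + 4)/(u - 8)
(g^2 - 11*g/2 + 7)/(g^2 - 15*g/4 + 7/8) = 4*(g - 2)/(4*g - 1)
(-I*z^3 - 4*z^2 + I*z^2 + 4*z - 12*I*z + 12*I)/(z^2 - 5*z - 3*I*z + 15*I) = (-I*z^3 + z^2*(-4 + I) + z*(4 - 12*I) + 12*I)/(z^2 + z*(-5 - 3*I) + 15*I)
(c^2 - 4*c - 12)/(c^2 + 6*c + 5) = (c^2 - 4*c - 12)/(c^2 + 6*c + 5)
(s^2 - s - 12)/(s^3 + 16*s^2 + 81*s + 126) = (s - 4)/(s^2 + 13*s + 42)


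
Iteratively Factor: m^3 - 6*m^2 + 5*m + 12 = (m - 3)*(m^2 - 3*m - 4) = (m - 4)*(m - 3)*(m + 1)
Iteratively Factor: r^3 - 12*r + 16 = (r - 2)*(r^2 + 2*r - 8) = (r - 2)*(r + 4)*(r - 2)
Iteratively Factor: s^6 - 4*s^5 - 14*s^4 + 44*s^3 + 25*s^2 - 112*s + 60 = (s + 3)*(s^5 - 7*s^4 + 7*s^3 + 23*s^2 - 44*s + 20) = (s - 1)*(s + 3)*(s^4 - 6*s^3 + s^2 + 24*s - 20) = (s - 1)^2*(s + 3)*(s^3 - 5*s^2 - 4*s + 20) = (s - 5)*(s - 1)^2*(s + 3)*(s^2 - 4) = (s - 5)*(s - 2)*(s - 1)^2*(s + 3)*(s + 2)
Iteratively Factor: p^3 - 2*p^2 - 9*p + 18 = (p - 2)*(p^2 - 9) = (p - 2)*(p + 3)*(p - 3)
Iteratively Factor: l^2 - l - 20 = (l - 5)*(l + 4)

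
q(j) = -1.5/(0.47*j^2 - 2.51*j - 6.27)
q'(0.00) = -0.10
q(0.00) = 0.24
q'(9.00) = 0.11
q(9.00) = -0.16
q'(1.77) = -0.01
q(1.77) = 0.16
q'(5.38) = 0.10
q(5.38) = 0.24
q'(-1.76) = -39.73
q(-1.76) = 3.78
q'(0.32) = -0.07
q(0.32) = 0.21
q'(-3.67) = -0.10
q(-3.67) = -0.16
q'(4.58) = 0.04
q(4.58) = 0.19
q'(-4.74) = -0.04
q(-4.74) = -0.09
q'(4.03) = 0.03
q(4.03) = 0.17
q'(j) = -1.5*(2.51 - 0.94*j)/(0.47*j^2 - 2.51*j - 6.27)^2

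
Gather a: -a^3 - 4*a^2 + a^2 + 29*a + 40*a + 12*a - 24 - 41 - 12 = -a^3 - 3*a^2 + 81*a - 77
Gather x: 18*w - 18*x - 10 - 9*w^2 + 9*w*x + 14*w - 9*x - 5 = -9*w^2 + 32*w + x*(9*w - 27) - 15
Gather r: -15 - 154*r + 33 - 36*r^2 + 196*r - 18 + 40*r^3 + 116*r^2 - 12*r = 40*r^3 + 80*r^2 + 30*r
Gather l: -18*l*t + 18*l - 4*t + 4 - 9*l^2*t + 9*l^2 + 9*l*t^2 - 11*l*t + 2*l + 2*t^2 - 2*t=l^2*(9 - 9*t) + l*(9*t^2 - 29*t + 20) + 2*t^2 - 6*t + 4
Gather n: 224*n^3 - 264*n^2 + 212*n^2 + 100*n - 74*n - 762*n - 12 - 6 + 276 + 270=224*n^3 - 52*n^2 - 736*n + 528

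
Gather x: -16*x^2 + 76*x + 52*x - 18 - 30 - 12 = -16*x^2 + 128*x - 60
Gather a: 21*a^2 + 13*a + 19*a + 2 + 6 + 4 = 21*a^2 + 32*a + 12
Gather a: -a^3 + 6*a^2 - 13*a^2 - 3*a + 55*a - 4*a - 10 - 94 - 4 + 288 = -a^3 - 7*a^2 + 48*a + 180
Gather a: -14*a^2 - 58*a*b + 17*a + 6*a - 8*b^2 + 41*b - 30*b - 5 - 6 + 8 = -14*a^2 + a*(23 - 58*b) - 8*b^2 + 11*b - 3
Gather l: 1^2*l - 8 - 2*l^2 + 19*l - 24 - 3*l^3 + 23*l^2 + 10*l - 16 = -3*l^3 + 21*l^2 + 30*l - 48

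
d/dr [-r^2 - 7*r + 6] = -2*r - 7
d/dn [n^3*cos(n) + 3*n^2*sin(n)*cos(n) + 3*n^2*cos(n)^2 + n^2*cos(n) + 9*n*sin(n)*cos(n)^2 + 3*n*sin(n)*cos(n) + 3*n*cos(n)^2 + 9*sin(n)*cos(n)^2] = -n^3*sin(n) - n^2*sin(n) + 3*n^2*cos(n) + 3*sqrt(2)*n^2*cos(2*n + pi/4) + 17*n*cos(n)/4 + 6*n*cos(2*n) + 27*n*cos(3*n)/4 + 3*n - 27*sin(n)/4 + 9*sin(3*n)/4 + 9*sqrt(2)*sin(n + pi/4) + 3*sqrt(2)*sin(2*n + pi/4)/2 - 27*cos(n)/4 + 27*cos(3*n)/4 + 3/2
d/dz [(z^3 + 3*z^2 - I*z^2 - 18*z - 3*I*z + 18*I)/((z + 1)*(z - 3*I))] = (z^4 + z^3*(2 - 6*I) + z^2*(18 - 16*I) + z*(-6 - 54*I) - 63 + 36*I)/(z^4 + z^3*(2 - 6*I) + z^2*(-8 - 12*I) + z*(-18 - 6*I) - 9)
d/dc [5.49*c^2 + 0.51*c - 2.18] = 10.98*c + 0.51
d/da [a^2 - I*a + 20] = 2*a - I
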